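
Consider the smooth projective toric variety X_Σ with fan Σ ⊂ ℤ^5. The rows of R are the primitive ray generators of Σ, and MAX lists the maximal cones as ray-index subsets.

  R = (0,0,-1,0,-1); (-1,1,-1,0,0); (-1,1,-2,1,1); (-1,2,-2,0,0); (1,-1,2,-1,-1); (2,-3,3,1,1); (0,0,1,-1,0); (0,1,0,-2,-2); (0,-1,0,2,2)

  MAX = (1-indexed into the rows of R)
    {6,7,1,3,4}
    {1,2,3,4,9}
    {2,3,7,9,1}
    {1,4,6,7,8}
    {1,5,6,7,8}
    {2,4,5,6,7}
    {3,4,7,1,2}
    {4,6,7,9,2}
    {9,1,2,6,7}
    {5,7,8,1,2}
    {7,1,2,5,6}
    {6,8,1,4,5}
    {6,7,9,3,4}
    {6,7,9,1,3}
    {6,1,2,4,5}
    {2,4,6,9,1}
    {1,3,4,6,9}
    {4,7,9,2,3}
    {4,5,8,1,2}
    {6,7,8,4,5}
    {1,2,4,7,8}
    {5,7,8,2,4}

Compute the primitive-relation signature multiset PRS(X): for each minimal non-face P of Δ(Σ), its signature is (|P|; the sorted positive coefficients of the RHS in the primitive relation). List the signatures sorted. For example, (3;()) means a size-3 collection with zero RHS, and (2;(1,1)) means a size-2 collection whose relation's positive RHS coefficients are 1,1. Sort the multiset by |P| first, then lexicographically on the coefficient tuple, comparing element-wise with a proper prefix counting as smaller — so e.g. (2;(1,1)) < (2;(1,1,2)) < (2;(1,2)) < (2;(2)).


Minimal non-faces — 9 found among 9 rays, 22 max cones:

  P = {3,5}:  v_{3} + v_{5} = 0 — sig = (2;())
  P = {8,9}:  v_{8} + v_{9} = 0 — sig = (2;())
  P = {5,9}:  v_{5} + v_{9} = v_{2} + v_{6} — sig = (2;(1,1))
  P = {3,8}:  v_{3} + v_{8} = v_{1} + v_{4} + v_{7} — sig = (2;(1,1,1))
  P = {2,3,6}:  v_{2} + v_{3} + v_{6} = v_{9} — sig = (3;(1))
  P = {2,6,8}:  v_{2} + v_{6} + v_{8} = v_{5} — sig = (3;(1))
  P = {1,4,5,7}:  v_{1} + v_{4} + v_{5} + v_{7} = v_{8} — sig = (4;(1))
  P = {1,4,7,9}:  v_{1} + v_{4} + v_{7} + v_{9} = v_{3} — sig = (4;(1))
  P = {1,2,4,6,7}:  v_{1} + v_{2} + v_{4} + v_{6} + v_{7} = 0 — sig = (5;())

so the primitive-relation signature multiset is
    (2;())
    (2;())
    (2;(1,1))
    (2;(1,1,1))
    (3;(1))
    (3;(1))
    (4;(1))
    (4;(1))
    (5;())


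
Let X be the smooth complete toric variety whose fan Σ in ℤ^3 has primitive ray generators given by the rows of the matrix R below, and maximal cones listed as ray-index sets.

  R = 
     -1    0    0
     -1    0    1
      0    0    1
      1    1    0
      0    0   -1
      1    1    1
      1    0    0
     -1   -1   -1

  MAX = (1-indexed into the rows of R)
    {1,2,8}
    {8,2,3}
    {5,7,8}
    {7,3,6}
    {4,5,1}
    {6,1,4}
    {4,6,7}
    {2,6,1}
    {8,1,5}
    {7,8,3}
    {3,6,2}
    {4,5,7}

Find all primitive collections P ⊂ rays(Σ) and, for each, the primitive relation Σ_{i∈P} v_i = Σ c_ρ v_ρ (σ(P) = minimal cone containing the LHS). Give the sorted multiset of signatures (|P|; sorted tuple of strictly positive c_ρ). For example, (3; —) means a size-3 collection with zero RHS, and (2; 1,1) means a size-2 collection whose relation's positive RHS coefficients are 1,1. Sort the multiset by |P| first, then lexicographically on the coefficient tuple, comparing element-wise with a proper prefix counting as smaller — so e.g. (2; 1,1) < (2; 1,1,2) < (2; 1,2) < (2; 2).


10 collections generate NE(X_Σ); each relation:

  • {1,7}:  v_{1} + v_{7} = 0  →  sig = (2; —)
  • {3,5}:  v_{3} + v_{5} = 0  →  sig = (2; —)
  • {6,8}:  v_{6} + v_{8} = 0  →  sig = (2; —)
  • {1,3}:  v_{1} + v_{3} = v_{2}  →  sig = (2; 1)
  • {2,5}:  v_{2} + v_{5} = v_{1}  →  sig = (2; 1)
  • {2,7}:  v_{2} + v_{7} = v_{3}  →  sig = (2; 1)
  • {3,4}:  v_{3} + v_{4} = v_{6}  →  sig = (2; 1)
  • {4,8}:  v_{4} + v_{8} = v_{5}  →  sig = (2; 1)
  • {5,6}:  v_{5} + v_{6} = v_{4}  →  sig = (2; 1)
  • {2,4}:  v_{2} + v_{4} = v_{1} + v_{6}  →  sig = (2; 1,1)

Signatures (|P|; sorted positive RHS coefficients), sorted:
{ (2; —) ×3,  (2; 1) ×6,  (2; 1,1) }


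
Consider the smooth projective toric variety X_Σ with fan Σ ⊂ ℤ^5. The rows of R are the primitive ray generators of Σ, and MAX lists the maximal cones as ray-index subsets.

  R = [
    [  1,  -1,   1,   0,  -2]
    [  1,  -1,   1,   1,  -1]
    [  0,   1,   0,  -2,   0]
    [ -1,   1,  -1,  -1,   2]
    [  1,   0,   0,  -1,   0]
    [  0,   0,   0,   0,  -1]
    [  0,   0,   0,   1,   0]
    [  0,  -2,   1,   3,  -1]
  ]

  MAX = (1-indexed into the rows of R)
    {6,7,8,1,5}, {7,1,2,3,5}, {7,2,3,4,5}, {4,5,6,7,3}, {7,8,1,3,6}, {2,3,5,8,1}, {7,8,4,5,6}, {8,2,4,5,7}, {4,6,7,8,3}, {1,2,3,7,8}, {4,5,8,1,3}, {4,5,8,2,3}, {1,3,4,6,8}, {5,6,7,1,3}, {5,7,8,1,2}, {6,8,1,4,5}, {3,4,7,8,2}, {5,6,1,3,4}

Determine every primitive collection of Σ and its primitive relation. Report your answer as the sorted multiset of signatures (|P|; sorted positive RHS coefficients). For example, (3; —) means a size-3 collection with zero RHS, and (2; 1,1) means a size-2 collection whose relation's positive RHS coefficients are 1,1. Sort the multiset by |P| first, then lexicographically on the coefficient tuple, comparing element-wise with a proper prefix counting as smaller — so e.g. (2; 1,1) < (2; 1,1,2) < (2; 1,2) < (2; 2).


Primitive collections (5):

  P={2,6}:  v_{2} + v_{6} = v_{1} + v_{7}  so sig = (2; 1,1)
  P={1,4,7}:  v_{1} + v_{4} + v_{7} = 0  so sig = (3; —)
  P={1,2,4}:  v_{1} + v_{2} + v_{4} = v_{3} + v_{5} + v_{8}  so sig = (3; 1,1,1)
  P={3,5,6,8}:  v_{3} + v_{5} + v_{6} + v_{8} = v_{1}  so sig = (4; 1)
  P={3,5,7,8}:  v_{3} + v_{5} + v_{7} + v_{8} = v_{2}  so sig = (4; 1)

Sorted signature multiset PRS(X):
{ (2; 1,1),  (3; —),  (3; 1,1,1),  (4; 1) ×2 }


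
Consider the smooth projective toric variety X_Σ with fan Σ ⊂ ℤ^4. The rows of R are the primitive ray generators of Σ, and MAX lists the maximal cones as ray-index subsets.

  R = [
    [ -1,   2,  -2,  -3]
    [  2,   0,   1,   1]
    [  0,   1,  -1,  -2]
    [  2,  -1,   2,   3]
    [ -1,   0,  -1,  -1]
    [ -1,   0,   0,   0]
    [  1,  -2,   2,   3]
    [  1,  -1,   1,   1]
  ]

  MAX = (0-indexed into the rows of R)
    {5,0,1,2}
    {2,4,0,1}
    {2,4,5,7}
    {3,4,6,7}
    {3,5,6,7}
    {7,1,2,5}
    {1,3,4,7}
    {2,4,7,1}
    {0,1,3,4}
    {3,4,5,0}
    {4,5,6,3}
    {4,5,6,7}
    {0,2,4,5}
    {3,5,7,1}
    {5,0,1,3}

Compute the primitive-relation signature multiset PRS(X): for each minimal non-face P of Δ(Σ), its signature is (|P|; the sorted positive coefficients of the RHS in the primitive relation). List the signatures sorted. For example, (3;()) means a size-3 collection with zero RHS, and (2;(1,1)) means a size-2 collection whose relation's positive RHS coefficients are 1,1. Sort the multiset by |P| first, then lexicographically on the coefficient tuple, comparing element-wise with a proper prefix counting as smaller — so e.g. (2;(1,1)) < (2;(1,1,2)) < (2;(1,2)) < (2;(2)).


Minimal non-faces — 7 found among 8 rays, 15 max cones:

  P = {0,6}:  v_{0} + v_{6} = 0  so sig = (2;())
  P = {0,7}:  v_{0} + v_{7} = v_{2}  so sig = (2;(1))
  P = {2,3}:  v_{2} + v_{3} = v_{1}  so sig = (2;(1))
  P = {2,6}:  v_{2} + v_{6} = v_{7}  so sig = (2;(1))
  P = {1,6}:  v_{1} + v_{6} = v_{3} + v_{7}  so sig = (2;(1,1))
  P = {1,4,5}:  v_{1} + v_{4} + v_{5} = 0  so sig = (3;())
  P = {3,4,5,7}:  v_{3} + v_{4} + v_{5} + v_{7} = v_{6}  so sig = (4;(1))

so the primitive-relation signature multiset is
    |P|=2: 5 collections, coeffs (), (1), (1), (1), (1,1)
    |P|=3: 1 collection, coeffs ()
    |P|=4: 1 collection, coeffs (1)


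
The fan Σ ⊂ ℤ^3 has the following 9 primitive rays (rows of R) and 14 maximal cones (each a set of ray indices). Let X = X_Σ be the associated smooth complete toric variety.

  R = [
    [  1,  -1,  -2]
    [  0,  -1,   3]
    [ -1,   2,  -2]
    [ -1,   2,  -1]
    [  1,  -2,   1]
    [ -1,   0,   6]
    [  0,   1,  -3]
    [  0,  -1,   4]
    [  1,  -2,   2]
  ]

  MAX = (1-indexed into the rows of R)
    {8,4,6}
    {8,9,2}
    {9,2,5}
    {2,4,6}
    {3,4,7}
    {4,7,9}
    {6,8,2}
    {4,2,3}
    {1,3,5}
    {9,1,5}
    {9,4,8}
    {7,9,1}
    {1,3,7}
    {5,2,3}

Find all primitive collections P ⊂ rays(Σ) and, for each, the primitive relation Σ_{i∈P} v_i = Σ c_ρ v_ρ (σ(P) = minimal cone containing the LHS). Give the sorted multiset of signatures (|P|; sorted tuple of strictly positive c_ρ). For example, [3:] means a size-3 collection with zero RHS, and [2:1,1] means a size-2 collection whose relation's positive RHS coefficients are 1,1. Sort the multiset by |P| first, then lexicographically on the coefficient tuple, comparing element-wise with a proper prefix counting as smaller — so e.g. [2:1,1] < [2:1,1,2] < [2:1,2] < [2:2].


Primitive collections (17):

  {2,7}:  v_{2} + v_{7} = 0 ; sig = [2:]
  {3,9}:  v_{3} + v_{9} = 0 ; sig = [2:]
  {4,5}:  v_{4} + v_{5} = 0 ; sig = [2:]
  {1,2}:  v_{1} + v_{2} = v_{5} ; sig = [2:1]
  {1,4}:  v_{1} + v_{4} = v_{7} ; sig = [2:1]
  {1,6}:  v_{1} + v_{6} = v_{8} ; sig = [2:1]
  {1,8}:  v_{1} + v_{8} = v_{9} ; sig = [2:1]
  {5,7}:  v_{5} + v_{7} = v_{1} ; sig = [2:1]
  {3,8}:  v_{3} + v_{8} = v_{2} + v_{4} ; sig = [2:1,1]
  {5,6}:  v_{5} + v_{6} = v_{2} + v_{8} ; sig = [2:1,1]
  {5,8}:  v_{5} + v_{8} = v_{2} + v_{9} ; sig = [2:1,1]
  {6,7}:  v_{6} + v_{7} = v_{4} + v_{8} ; sig = [2:1,1]
  {7,8}:  v_{7} + v_{8} = v_{4} + v_{9} ; sig = [2:1,1]
  {6,9}:  v_{6} + v_{9} = 2·v_{8} ; sig = [2:2]
  {3,6}:  v_{3} + v_{6} = 2·v_{2} + 2·v_{4} ; sig = [2:2,2]
  {2,4,8}:  v_{2} + v_{4} + v_{8} = v_{6} ; sig = [3:1]
  {2,4,9}:  v_{2} + v_{4} + v_{9} = v_{8} ; sig = [3:1]

Signatures (|P|; sorted positive RHS coefficients), sorted:
    |P|=2: 15 collections, coeffs (), (), (), (1), (1), (1), (1), (1), (1,1), (1,1), (1,1), (1,1), (1,1), (2), (2,2)
    |P|=3: 2 collections, coeffs (1), (1)


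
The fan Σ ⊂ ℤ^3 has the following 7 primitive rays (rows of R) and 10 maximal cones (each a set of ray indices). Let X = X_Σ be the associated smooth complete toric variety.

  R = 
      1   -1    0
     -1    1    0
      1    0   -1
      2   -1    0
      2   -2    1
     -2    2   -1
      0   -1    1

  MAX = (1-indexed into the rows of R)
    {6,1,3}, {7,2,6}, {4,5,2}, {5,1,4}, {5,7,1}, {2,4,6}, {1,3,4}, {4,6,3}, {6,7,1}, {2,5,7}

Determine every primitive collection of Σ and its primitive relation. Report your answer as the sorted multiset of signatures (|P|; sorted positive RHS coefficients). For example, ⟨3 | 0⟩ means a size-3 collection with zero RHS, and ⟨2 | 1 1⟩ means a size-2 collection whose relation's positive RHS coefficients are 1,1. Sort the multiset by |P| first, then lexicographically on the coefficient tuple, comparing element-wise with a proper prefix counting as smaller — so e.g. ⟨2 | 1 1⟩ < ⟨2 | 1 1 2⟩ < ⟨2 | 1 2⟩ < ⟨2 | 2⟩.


Σ has 7 primitive collections:

  P={1,2}:  v_{1} + v_{2} = 0 — sig = ⟨2 | 0⟩
  P={5,6}:  v_{5} + v_{6} = 0 — sig = ⟨2 | 0⟩
  P={3,7}:  v_{3} + v_{7} = v_{1} — sig = ⟨2 | 1⟩
  P={4,7}:  v_{4} + v_{7} = v_{5} — sig = ⟨2 | 1⟩
  P={2,3}:  v_{2} + v_{3} = v_{4} + v_{6} — sig = ⟨2 | 1 1⟩
  P={3,5}:  v_{3} + v_{5} = v_{1} + v_{4} — sig = ⟨2 | 1 1⟩
  P={1,4,6}:  v_{1} + v_{4} + v_{6} = v_{3} — sig = ⟨3 | 1⟩

Sorted signature multiset PRS(X):
    ⟨2 | 0⟩
    ⟨2 | 0⟩
    ⟨2 | 1⟩
    ⟨2 | 1⟩
    ⟨2 | 1 1⟩
    ⟨2 | 1 1⟩
    ⟨3 | 1⟩


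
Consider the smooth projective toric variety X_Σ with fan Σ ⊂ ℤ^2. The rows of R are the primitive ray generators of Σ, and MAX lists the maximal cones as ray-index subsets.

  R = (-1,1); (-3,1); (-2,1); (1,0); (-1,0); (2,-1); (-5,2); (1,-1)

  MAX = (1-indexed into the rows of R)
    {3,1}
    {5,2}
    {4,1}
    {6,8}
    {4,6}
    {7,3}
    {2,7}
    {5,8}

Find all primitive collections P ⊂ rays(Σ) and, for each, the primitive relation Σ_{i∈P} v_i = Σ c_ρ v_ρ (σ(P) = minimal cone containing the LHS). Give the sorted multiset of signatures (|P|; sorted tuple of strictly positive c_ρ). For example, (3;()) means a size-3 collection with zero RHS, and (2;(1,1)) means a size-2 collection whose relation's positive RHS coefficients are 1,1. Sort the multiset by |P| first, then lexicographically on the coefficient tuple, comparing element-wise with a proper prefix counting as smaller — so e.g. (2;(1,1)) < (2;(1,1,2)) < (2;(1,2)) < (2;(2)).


Minimal non-faces — 20 found among 8 rays, 8 max cones:

  {1,8}:  v_{1} + v_{8} = 0 — sig = (2;())
  {3,6}:  v_{3} + v_{6} = 0 — sig = (2;())
  {4,5}:  v_{4} + v_{5} = 0 — sig = (2;())
  {1,5}:  v_{1} + v_{5} = v_{3} — sig = (2;(1))
  {1,6}:  v_{1} + v_{6} = v_{4} — sig = (2;(1))
  {2,3}:  v_{2} + v_{3} = v_{7} — sig = (2;(1))
  {2,4}:  v_{2} + v_{4} = v_{3} — sig = (2;(1))
  {2,6}:  v_{2} + v_{6} = v_{5} — sig = (2;(1))
  {3,4}:  v_{3} + v_{4} = v_{1} — sig = (2;(1))
  {3,5}:  v_{3} + v_{5} = v_{2} — sig = (2;(1))
  {3,8}:  v_{3} + v_{8} = v_{5} — sig = (2;(1))
  {4,8}:  v_{4} + v_{8} = v_{6} — sig = (2;(1))
  {5,6}:  v_{5} + v_{6} = v_{8} — sig = (2;(1))
  {6,7}:  v_{6} + v_{7} = v_{2} — sig = (2;(1))
  {7,8}:  v_{7} + v_{8} = v_{2} + v_{5} — sig = (2;(1,1))
  {1,2}:  v_{1} + v_{2} = 2·v_{3} — sig = (2;(2))
  {2,8}:  v_{2} + v_{8} = 2·v_{5} — sig = (2;(2))
  {4,7}:  v_{4} + v_{7} = 2·v_{3} — sig = (2;(2))
  {5,7}:  v_{5} + v_{7} = 2·v_{2} — sig = (2;(2))
  {1,7}:  v_{1} + v_{7} = 3·v_{3} — sig = (2;(3))

Sorted signature multiset PRS(X):
    (2;())
    (2;())
    (2;())
    (2;(1))
    (2;(1))
    (2;(1))
    (2;(1))
    (2;(1))
    (2;(1))
    (2;(1))
    (2;(1))
    (2;(1))
    (2;(1))
    (2;(1))
    (2;(1,1))
    (2;(2))
    (2;(2))
    (2;(2))
    (2;(2))
    (2;(3))


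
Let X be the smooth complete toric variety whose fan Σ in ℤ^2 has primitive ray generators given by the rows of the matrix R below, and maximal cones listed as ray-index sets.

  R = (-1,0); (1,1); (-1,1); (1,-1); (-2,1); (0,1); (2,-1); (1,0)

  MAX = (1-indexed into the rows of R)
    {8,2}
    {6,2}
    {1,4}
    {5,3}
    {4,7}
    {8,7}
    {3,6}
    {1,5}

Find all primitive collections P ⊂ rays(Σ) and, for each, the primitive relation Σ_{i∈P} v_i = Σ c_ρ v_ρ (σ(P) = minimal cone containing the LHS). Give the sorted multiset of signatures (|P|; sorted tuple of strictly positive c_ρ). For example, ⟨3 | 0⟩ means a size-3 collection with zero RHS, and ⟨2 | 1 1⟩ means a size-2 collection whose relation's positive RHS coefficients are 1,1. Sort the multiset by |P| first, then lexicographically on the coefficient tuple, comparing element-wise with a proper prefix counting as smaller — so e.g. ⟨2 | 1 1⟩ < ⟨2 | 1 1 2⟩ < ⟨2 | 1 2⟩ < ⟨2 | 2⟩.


Δ(Σ) — 8 vertices, 20 min non-faces:

  • {1,8}:  v_{1} + v_{8} = 0 — sig = ⟨2 | 0⟩
  • {3,4}:  v_{3} + v_{4} = 0 — sig = ⟨2 | 0⟩
  • {5,7}:  v_{5} + v_{7} = 0 — sig = ⟨2 | 0⟩
  • {1,2}:  v_{1} + v_{2} = v_{6} — sig = ⟨2 | 1⟩
  • {1,3}:  v_{1} + v_{3} = v_{5} — sig = ⟨2 | 1⟩
  • {1,6}:  v_{1} + v_{6} = v_{3} — sig = ⟨2 | 1⟩
  • {1,7}:  v_{1} + v_{7} = v_{4} — sig = ⟨2 | 1⟩
  • {3,7}:  v_{3} + v_{7} = v_{8} — sig = ⟨2 | 1⟩
  • {3,8}:  v_{3} + v_{8} = v_{6} — sig = ⟨2 | 1⟩
  • {4,5}:  v_{4} + v_{5} = v_{1} — sig = ⟨2 | 1⟩
  • {4,6}:  v_{4} + v_{6} = v_{8} — sig = ⟨2 | 1⟩
  • {4,8}:  v_{4} + v_{8} = v_{7} — sig = ⟨2 | 1⟩
  • {5,8}:  v_{5} + v_{8} = v_{3} — sig = ⟨2 | 1⟩
  • {6,8}:  v_{6} + v_{8} = v_{2} — sig = ⟨2 | 1⟩
  • {2,5}:  v_{2} + v_{5} = v_{3} + v_{6} — sig = ⟨2 | 1 1⟩
  • {2,3}:  v_{2} + v_{3} = 2·v_{6} — sig = ⟨2 | 2⟩
  • {2,4}:  v_{2} + v_{4} = 2·v_{8} — sig = ⟨2 | 2⟩
  • {5,6}:  v_{5} + v_{6} = 2·v_{3} — sig = ⟨2 | 2⟩
  • {6,7}:  v_{6} + v_{7} = 2·v_{8} — sig = ⟨2 | 2⟩
  • {2,7}:  v_{2} + v_{7} = 3·v_{8} — sig = ⟨2 | 3⟩

Signatures (|P|; sorted positive RHS coefficients), sorted:
{ ⟨2 | 0⟩ ×3,  ⟨2 | 1⟩ ×11,  ⟨2 | 1 1⟩,  ⟨2 | 2⟩ ×4,  ⟨2 | 3⟩ }


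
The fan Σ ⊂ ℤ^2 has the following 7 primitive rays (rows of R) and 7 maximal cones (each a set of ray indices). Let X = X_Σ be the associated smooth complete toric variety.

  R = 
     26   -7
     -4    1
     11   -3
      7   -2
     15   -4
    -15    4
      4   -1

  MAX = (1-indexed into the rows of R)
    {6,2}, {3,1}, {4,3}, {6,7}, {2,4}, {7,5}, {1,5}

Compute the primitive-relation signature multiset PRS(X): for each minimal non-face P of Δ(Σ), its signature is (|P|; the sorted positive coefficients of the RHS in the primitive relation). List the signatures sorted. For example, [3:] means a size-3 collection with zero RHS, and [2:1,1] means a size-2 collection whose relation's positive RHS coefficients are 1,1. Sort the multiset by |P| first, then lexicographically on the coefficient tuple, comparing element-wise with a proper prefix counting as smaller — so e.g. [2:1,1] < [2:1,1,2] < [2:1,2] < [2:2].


|primitive collections| = 14. Relations:

  P = {2,7}:  v_{2} + v_{7} = 0  ⇒ sig = [2:]
  P = {5,6}:  v_{5} + v_{6} = 0  ⇒ sig = [2:]
  P = {1,6}:  v_{1} + v_{6} = v_{3}  ⇒ sig = [2:1]
  P = {2,3}:  v_{2} + v_{3} = v_{4}  ⇒ sig = [2:1]
  P = {2,5}:  v_{2} + v_{5} = v_{3}  ⇒ sig = [2:1]
  P = {3,5}:  v_{3} + v_{5} = v_{1}  ⇒ sig = [2:1]
  P = {3,6}:  v_{3} + v_{6} = v_{2}  ⇒ sig = [2:1]
  P = {3,7}:  v_{3} + v_{7} = v_{5}  ⇒ sig = [2:1]
  P = {4,7}:  v_{4} + v_{7} = v_{3}  ⇒ sig = [2:1]
  P = {1,2}:  v_{1} + v_{2} = 2·v_{3}  ⇒ sig = [2:2]
  P = {1,7}:  v_{1} + v_{7} = 2·v_{5}  ⇒ sig = [2:2]
  P = {4,5}:  v_{4} + v_{5} = 2·v_{3}  ⇒ sig = [2:2]
  P = {4,6}:  v_{4} + v_{6} = 2·v_{2}  ⇒ sig = [2:2]
  P = {1,4}:  v_{1} + v_{4} = 3·v_{3}  ⇒ sig = [2:3]

Sorted signature multiset PRS(X):
[[2:], [2:], [2:1], [2:1], [2:1], [2:1], [2:1], [2:1], [2:1], [2:2], [2:2], [2:2], [2:2], [2:3]]


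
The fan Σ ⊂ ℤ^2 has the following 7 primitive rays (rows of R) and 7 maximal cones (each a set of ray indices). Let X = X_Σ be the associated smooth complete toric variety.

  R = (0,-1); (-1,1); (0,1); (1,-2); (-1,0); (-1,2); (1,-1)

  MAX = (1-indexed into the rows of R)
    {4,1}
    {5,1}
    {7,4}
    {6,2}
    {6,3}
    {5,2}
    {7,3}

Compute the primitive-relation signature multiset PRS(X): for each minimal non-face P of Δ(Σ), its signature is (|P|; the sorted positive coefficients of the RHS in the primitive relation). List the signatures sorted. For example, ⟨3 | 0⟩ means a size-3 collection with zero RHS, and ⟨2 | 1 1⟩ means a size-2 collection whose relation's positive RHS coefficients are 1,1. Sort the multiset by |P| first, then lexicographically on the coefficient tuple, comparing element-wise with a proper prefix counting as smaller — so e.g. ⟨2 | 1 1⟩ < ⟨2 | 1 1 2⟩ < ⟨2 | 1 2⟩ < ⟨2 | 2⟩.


Σ has 14 primitive collections:

  P = {1,3}:  v_{1} + v_{3} = 0  ⇒ sig = ⟨2 | 0⟩
  P = {2,7}:  v_{2} + v_{7} = 0  ⇒ sig = ⟨2 | 0⟩
  P = {4,6}:  v_{4} + v_{6} = 0  ⇒ sig = ⟨2 | 0⟩
  P = {1,2}:  v_{1} + v_{2} = v_{5}  ⇒ sig = ⟨2 | 1⟩
  P = {1,6}:  v_{1} + v_{6} = v_{2}  ⇒ sig = ⟨2 | 1⟩
  P = {1,7}:  v_{1} + v_{7} = v_{4}  ⇒ sig = ⟨2 | 1⟩
  P = {2,3}:  v_{2} + v_{3} = v_{6}  ⇒ sig = ⟨2 | 1⟩
  P = {2,4}:  v_{2} + v_{4} = v_{1}  ⇒ sig = ⟨2 | 1⟩
  P = {3,4}:  v_{3} + v_{4} = v_{7}  ⇒ sig = ⟨2 | 1⟩
  P = {3,5}:  v_{3} + v_{5} = v_{2}  ⇒ sig = ⟨2 | 1⟩
  P = {5,7}:  v_{5} + v_{7} = v_{1}  ⇒ sig = ⟨2 | 1⟩
  P = {6,7}:  v_{6} + v_{7} = v_{3}  ⇒ sig = ⟨2 | 1⟩
  P = {4,5}:  v_{4} + v_{5} = 2·v_{1}  ⇒ sig = ⟨2 | 2⟩
  P = {5,6}:  v_{5} + v_{6} = 2·v_{2}  ⇒ sig = ⟨2 | 2⟩

Sorted signature multiset PRS(X):
    ⟨2 | 0⟩
    ⟨2 | 0⟩
    ⟨2 | 0⟩
    ⟨2 | 1⟩
    ⟨2 | 1⟩
    ⟨2 | 1⟩
    ⟨2 | 1⟩
    ⟨2 | 1⟩
    ⟨2 | 1⟩
    ⟨2 | 1⟩
    ⟨2 | 1⟩
    ⟨2 | 1⟩
    ⟨2 | 2⟩
    ⟨2 | 2⟩


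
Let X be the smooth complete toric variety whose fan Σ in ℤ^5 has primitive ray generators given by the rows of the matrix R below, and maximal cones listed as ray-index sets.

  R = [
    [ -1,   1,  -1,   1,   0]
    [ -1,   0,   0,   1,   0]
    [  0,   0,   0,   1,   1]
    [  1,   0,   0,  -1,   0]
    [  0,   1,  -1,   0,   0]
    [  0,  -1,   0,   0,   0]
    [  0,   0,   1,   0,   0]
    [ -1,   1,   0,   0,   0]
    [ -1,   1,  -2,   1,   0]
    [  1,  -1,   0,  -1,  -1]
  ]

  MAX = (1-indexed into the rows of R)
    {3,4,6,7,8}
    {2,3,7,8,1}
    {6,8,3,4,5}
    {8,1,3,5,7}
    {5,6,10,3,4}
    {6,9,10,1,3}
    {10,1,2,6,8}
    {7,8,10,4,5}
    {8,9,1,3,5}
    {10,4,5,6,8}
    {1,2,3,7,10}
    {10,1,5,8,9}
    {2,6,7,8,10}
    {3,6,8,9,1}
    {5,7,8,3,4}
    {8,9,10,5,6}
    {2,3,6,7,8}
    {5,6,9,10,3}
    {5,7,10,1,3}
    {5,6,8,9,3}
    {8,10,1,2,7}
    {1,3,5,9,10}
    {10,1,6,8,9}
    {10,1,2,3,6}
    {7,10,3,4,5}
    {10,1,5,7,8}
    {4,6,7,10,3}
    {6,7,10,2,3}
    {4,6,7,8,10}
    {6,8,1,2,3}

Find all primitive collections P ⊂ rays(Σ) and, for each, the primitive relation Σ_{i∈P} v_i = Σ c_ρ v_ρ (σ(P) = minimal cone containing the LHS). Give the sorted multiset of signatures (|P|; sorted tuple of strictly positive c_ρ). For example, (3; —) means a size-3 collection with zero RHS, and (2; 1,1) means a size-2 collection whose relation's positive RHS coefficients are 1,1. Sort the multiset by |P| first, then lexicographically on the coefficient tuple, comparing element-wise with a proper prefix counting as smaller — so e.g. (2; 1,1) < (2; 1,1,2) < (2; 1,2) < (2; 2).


Σ has 10 primitive collections:

  P = {2,4}:  v_{2} + v_{4} = 0  →  sig = (2; —)
  P = {1,4}:  v_{1} + v_{4} = v_{5}  →  sig = (2; 1)
  P = {2,5}:  v_{2} + v_{5} = v_{1}  →  sig = (2; 1)
  P = {7,9}:  v_{7} + v_{9} = v_{1}  →  sig = (2; 1)
  P = {2,9}:  v_{2} + v_{9} = 2·v_{1} + v_{6}  →  sig = (2; 1,2)
  P = {4,9}:  v_{4} + v_{9} = 2·v_{5} + v_{6}  →  sig = (2; 1,2)
  P = {3,8,10}:  v_{3} + v_{8} + v_{10} = 0  →  sig = (3; —)
  P = {5,6,7}:  v_{5} + v_{6} + v_{7} = 0  →  sig = (3; —)
  P = {1,5,6}:  v_{1} + v_{5} + v_{6} = v_{9}  →  sig = (3; 1)
  P = {1,6,7}:  v_{1} + v_{6} + v_{7} = v_{2}  →  sig = (3; 1)

Signatures (|P|; sorted positive RHS coefficients), sorted:
{ (2; —),  (2; 1) ×3,  (2; 1,2) ×2,  (3; —) ×2,  (3; 1) ×2 }


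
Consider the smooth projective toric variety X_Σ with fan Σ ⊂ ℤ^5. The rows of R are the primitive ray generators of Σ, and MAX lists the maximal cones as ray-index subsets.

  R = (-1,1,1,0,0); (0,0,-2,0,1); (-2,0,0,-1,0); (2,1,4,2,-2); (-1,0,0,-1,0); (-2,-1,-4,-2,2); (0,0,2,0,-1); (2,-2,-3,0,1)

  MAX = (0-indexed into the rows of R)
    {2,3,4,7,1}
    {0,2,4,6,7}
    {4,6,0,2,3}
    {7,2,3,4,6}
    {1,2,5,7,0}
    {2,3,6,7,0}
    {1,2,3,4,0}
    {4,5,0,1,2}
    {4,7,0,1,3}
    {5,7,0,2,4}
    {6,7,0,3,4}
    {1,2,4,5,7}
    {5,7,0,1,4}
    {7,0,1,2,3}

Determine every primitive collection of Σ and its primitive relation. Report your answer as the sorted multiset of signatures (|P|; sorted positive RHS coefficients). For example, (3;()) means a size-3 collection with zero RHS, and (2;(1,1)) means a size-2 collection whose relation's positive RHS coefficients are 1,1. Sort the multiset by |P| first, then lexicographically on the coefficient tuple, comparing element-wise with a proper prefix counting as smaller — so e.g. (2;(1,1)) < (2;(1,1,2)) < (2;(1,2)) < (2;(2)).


The 5 primitive collections of Σ (r=8, n=5):

  P = {1,6}:  v_{1} + v_{6} = 0  ⟹  sig = (2;())
  P = {3,5}:  v_{3} + v_{5} = 0  ⟹  sig = (2;())
  P = {5,6}:  v_{5} + v_{6} = v_{0} + v_{2} + v_{4} + v_{7}  ⟹  sig = (2;(1,1,1,1))
  P = {0,1,2,4,7}:  v_{0} + v_{1} + v_{2} + v_{4} + v_{7} = v_{5}  ⟹  sig = (5;(1))
  P = {0,2,3,4,7}:  v_{0} + v_{2} + v_{3} + v_{4} + v_{7} = v_{6}  ⟹  sig = (5;(1))

Sorted signature multiset PRS(X):
    |P|=2: 3 collections, coeffs (), (), (1,1,1,1)
    |P|=5: 2 collections, coeffs (1), (1)


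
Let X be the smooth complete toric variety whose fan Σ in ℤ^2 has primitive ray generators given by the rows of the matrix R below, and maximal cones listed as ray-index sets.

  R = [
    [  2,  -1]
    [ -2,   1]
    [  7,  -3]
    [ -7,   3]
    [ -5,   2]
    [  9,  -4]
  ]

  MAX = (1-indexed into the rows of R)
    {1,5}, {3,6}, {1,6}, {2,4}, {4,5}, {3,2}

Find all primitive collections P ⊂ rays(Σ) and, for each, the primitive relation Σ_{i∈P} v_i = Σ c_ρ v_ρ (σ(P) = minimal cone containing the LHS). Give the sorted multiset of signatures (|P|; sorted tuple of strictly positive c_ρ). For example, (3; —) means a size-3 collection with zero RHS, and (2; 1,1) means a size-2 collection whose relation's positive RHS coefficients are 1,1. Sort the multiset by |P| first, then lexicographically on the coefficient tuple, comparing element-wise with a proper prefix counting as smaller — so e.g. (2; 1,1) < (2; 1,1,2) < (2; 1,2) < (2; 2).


|primitive collections| = 9. Relations:

  P = {1,2}:  v_{1} + v_{2} = 0  ⟹  sig = (2; —)
  P = {3,4}:  v_{3} + v_{4} = 0  ⟹  sig = (2; —)
  P = {1,3}:  v_{1} + v_{3} = v_{6}  ⟹  sig = (2; 1)
  P = {1,4}:  v_{1} + v_{4} = v_{5}  ⟹  sig = (2; 1)
  P = {2,5}:  v_{2} + v_{5} = v_{4}  ⟹  sig = (2; 1)
  P = {2,6}:  v_{2} + v_{6} = v_{3}  ⟹  sig = (2; 1)
  P = {3,5}:  v_{3} + v_{5} = v_{1}  ⟹  sig = (2; 1)
  P = {4,6}:  v_{4} + v_{6} = v_{1}  ⟹  sig = (2; 1)
  P = {5,6}:  v_{5} + v_{6} = 2·v_{1}  ⟹  sig = (2; 2)

Signatures (|P|; sorted positive RHS coefficients), sorted:
[(2; —), (2; —), (2; 1), (2; 1), (2; 1), (2; 1), (2; 1), (2; 1), (2; 2)]


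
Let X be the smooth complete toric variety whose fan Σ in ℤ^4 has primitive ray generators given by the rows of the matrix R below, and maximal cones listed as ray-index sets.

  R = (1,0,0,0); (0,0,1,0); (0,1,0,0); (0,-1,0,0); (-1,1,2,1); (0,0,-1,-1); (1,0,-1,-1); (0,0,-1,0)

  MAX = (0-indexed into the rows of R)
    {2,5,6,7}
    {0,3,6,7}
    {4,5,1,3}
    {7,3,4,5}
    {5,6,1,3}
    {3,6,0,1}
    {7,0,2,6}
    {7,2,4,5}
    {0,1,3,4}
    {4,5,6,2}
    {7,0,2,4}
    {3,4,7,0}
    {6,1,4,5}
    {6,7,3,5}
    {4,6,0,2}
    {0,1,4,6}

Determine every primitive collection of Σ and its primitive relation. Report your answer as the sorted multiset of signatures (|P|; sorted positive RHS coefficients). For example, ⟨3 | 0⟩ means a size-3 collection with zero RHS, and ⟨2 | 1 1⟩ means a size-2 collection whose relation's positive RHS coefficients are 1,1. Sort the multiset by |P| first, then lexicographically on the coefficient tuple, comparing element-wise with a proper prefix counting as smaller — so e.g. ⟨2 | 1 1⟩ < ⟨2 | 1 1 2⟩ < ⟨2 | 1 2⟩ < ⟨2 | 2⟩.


Minimal non-faces — 6 found among 8 rays, 16 max cones:

  P={1,7}:  v_{1} + v_{7} = 0  →  sig = ⟨2 | 0⟩
  P={2,3}:  v_{2} + v_{3} = 0  →  sig = ⟨2 | 0⟩
  P={0,5}:  v_{0} + v_{5} = v_{6}  →  sig = ⟨2 | 1⟩
  P={1,2}:  v_{1} + v_{2} = v_{4} + v_{6}  →  sig = ⟨2 | 1 1⟩
  P={3,4,6}:  v_{3} + v_{4} + v_{6} = v_{1}  →  sig = ⟨3 | 1⟩
  P={4,6,7}:  v_{4} + v_{6} + v_{7} = v_{2}  →  sig = ⟨3 | 1⟩

so the primitive-relation signature multiset is
{ ⟨2 | 0⟩ ×2,  ⟨2 | 1⟩,  ⟨2 | 1 1⟩,  ⟨3 | 1⟩ ×2 }


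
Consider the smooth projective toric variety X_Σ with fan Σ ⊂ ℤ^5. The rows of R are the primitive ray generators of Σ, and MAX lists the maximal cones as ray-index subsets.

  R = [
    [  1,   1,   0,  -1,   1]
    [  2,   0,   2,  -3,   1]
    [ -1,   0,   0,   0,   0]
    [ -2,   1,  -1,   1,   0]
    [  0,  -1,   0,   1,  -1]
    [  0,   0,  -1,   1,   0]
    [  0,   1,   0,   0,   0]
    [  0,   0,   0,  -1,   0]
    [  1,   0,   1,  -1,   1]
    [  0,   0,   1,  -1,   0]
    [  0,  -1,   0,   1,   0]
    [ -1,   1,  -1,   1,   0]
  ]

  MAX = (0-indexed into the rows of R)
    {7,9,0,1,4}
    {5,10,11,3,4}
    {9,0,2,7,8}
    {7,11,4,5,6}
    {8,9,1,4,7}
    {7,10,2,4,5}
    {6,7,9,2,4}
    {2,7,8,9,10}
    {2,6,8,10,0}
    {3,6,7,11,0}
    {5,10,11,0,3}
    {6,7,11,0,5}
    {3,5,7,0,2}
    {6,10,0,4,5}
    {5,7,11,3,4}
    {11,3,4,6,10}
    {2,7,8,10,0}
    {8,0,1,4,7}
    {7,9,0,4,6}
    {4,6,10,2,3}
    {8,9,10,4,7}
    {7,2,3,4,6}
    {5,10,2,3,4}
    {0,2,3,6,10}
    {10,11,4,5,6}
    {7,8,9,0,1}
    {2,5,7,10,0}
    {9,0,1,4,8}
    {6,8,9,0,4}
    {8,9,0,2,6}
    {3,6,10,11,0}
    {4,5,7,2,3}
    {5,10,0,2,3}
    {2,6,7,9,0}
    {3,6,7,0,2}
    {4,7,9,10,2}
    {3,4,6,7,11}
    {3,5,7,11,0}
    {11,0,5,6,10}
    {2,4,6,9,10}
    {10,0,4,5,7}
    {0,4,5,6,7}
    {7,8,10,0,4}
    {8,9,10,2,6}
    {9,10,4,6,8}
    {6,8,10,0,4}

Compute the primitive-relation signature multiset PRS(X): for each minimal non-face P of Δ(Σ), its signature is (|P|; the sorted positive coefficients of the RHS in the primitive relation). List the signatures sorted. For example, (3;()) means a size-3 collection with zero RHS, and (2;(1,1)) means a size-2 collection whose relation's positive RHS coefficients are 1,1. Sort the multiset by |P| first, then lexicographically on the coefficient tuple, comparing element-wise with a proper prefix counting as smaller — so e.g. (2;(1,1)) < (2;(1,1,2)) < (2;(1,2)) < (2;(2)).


|primitive collections| = 25. Relations:

  P={5,9}:  v_{5} + v_{9} = 0  →  sig = (2;())
  P={2,11}:  v_{2} + v_{11} = v_{3}  →  sig = (2;(1))
  P={1,11}:  v_{1} + v_{11} = v_{0} + v_{9}  →  sig = (2;(1,1))
  P={5,8}:  v_{5} + v_{8} = v_{0} + v_{10}  →  sig = (2;(1,1))
  P={9,11}:  v_{9} + v_{11} = v_{2} + v_{6}  →  sig = (2;(1,1))
  P={1,2}:  v_{1} + v_{2} = v_{7} + v_{8} + v_{9}  →  sig = (2;(1,1,1))
  P={1,3}:  v_{1} + v_{3} = v_{0} + v_{2} + v_{9}  →  sig = (2;(1,1,1))
  P={1,5}:  v_{1} + v_{5} = v_{0} + v_{4} + v_{7} + v_{8}  →  sig = (2;(1,1,1,1))
  P={8,11}:  v_{8} + v_{11} = v_{0} + v_{2} + v_{6} + v_{10}  →  sig = (2;(1,1,1,1))
  P={3,8}:  v_{3} + v_{8} = v_{0} + 2·v_{2} + v_{6} + v_{10}  →  sig = (2;(1,1,1,2))
  P={1,10}:  v_{1} + v_{10} = v_{4} + v_{7} + 2·v_{8}  →  sig = (2;(1,1,2))
  P={3,9}:  v_{3} + v_{9} = 2·v_{2} + v_{6}  →  sig = (2;(1,2))
  P={1,6}:  v_{1} + v_{6} = 2·v_{0} + v_{4} + 2·v_{9}  →  sig = (2;(1,2,2))
  P={0,2,4}:  v_{0} + v_{2} + v_{4} = 0  →  sig = (3;())
  P={6,7,10}:  v_{6} + v_{7} + v_{10} = 0  →  sig = (3;())
  P={0,3,4}:  v_{0} + v_{3} + v_{4} = v_{11}  →  sig = (3;(1))
  P={0,9,10}:  v_{0} + v_{9} + v_{10} = v_{8}  →  sig = (3;(1))
  P={2,5,6}:  v_{2} + v_{5} + v_{6} = v_{11}  →  sig = (3;(1))
  P={0,4,11}:  v_{0} + v_{4} + v_{11} = v_{5} + v_{6}  →  sig = (3;(1,1))
  P={2,4,8}:  v_{2} + v_{4} + v_{8} = v_{9} + v_{10}  →  sig = (3;(1,1))
  P={6,7,8}:  v_{6} + v_{7} + v_{8} = v_{0} + v_{9}  →  sig = (3;(1,1))
  P={7,10,11}:  v_{7} + v_{10} + v_{11} = v_{2} + v_{5}  →  sig = (3;(1,1))
  P={3,7,10}:  v_{3} + v_{7} + v_{10} = 2·v_{2} + v_{5}  →  sig = (3;(1,2))
  P={3,5,6}:  v_{3} + v_{5} + v_{6} = 2·v_{11}  →  sig = (3;(2))
  P={0,4,7,8,9}:  v_{0} + v_{4} + v_{7} + v_{8} + v_{9} = v_{1}  →  sig = (5;(1))

Hence PRS(X_Σ) =
    (2;())
    (2;(1))
    (2;(1,1))
    (2;(1,1))
    (2;(1,1))
    (2;(1,1,1))
    (2;(1,1,1))
    (2;(1,1,1,1))
    (2;(1,1,1,1))
    (2;(1,1,1,2))
    (2;(1,1,2))
    (2;(1,2))
    (2;(1,2,2))
    (3;())
    (3;())
    (3;(1))
    (3;(1))
    (3;(1))
    (3;(1,1))
    (3;(1,1))
    (3;(1,1))
    (3;(1,1))
    (3;(1,2))
    (3;(2))
    (5;(1))


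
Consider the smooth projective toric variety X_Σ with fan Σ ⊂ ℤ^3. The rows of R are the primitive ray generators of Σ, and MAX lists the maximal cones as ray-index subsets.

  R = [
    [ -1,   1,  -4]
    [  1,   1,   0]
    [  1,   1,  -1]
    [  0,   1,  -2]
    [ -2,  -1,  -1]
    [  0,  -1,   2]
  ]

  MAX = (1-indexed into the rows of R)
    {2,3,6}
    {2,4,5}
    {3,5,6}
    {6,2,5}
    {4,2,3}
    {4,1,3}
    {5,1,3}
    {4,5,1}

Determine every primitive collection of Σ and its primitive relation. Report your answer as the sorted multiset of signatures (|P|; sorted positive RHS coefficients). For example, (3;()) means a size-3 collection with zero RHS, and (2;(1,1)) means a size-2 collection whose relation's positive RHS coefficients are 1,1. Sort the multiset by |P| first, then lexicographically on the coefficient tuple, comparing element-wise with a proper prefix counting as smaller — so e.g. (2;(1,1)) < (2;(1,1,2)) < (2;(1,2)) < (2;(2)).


Primitive collections (5):

  P={4,6}:  v_{4} + v_{6} = 0  ⇒ sig = (2;())
  P={1,6}:  v_{1} + v_{6} = v_{3} + v_{5}  ⇒ sig = (2;(1,1))
  P={1,2}:  v_{1} + v_{2} = 2·v_{4}  ⇒ sig = (2;(2))
  P={2,3,5}:  v_{2} + v_{3} + v_{5} = v_{4}  ⇒ sig = (3;(1))
  P={3,4,5}:  v_{3} + v_{4} + v_{5} = v_{1}  ⇒ sig = (3;(1))

Sorted signature multiset PRS(X):
[(2;()), (2;(1,1)), (2;(2)), (3;(1)), (3;(1))]


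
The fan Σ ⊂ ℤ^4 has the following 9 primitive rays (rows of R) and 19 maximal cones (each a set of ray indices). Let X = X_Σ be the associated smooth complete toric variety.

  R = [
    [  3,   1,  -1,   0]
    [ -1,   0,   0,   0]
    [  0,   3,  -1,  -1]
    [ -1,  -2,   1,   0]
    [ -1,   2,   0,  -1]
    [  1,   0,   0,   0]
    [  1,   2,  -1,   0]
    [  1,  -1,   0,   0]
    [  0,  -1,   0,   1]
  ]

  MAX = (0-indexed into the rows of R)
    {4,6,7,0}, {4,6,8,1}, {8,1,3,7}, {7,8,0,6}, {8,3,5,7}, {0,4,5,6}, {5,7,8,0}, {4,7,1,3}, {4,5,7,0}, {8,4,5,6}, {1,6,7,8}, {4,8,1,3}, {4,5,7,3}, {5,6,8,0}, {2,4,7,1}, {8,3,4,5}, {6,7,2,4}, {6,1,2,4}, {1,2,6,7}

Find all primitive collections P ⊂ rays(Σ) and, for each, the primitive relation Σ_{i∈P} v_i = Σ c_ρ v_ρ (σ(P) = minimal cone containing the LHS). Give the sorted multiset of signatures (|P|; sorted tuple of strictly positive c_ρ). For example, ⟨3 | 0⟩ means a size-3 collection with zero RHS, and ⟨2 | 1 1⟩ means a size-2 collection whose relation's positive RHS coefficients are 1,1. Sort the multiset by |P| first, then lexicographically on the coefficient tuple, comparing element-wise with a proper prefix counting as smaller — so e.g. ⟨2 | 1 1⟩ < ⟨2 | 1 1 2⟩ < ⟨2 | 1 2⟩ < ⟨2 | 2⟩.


Minimal non-faces — 12 found among 9 rays, 19 max cones:

  P={1,5}:  v_{1} + v_{5} = 0  ⟹  sig = ⟨2 | 0⟩
  P={3,6}:  v_{3} + v_{6} = 0  ⟹  sig = ⟨2 | 0⟩
  P={0,1}:  v_{0} + v_{1} = v_{6} + v_{7}  ⟹  sig = ⟨2 | 1 1⟩
  P={0,3}:  v_{0} + v_{3} = v_{5} + v_{7}  ⟹  sig = ⟨2 | 1 1⟩
  P={2,8}:  v_{2} + v_{8} = v_{1} + v_{6}  ⟹  sig = ⟨2 | 1 1⟩
  P={2,3}:  v_{2} + v_{3} = v_{1} + v_{4} + v_{7}  ⟹  sig = ⟨2 | 1 1 1⟩
  P={2,5}:  v_{2} + v_{5} = v_{4} + v_{6} + v_{7}  ⟹  sig = ⟨2 | 1 1 1⟩
  P={0,2}:  v_{0} + v_{2} = v_{4} + 2·v_{6} + 2·v_{7}  ⟹  sig = ⟨2 | 1 2 2⟩
  P={4,7,8}:  v_{4} + v_{7} + v_{8} = 0  ⟹  sig = ⟨3 | 0⟩
  P={5,6,7}:  v_{5} + v_{6} + v_{7} = v_{0}  ⟹  sig = ⟨3 | 1⟩
  P={0,4,8}:  v_{0} + v_{4} + v_{8} = v_{5} + v_{6}  ⟹  sig = ⟨3 | 1 1⟩
  P={1,4,6,7}:  v_{1} + v_{4} + v_{6} + v_{7} = v_{2}  ⟹  sig = ⟨4 | 1⟩

Hence PRS(X_Σ) =
    ⟨2 | 0⟩
    ⟨2 | 0⟩
    ⟨2 | 1 1⟩
    ⟨2 | 1 1⟩
    ⟨2 | 1 1⟩
    ⟨2 | 1 1 1⟩
    ⟨2 | 1 1 1⟩
    ⟨2 | 1 2 2⟩
    ⟨3 | 0⟩
    ⟨3 | 1⟩
    ⟨3 | 1 1⟩
    ⟨4 | 1⟩


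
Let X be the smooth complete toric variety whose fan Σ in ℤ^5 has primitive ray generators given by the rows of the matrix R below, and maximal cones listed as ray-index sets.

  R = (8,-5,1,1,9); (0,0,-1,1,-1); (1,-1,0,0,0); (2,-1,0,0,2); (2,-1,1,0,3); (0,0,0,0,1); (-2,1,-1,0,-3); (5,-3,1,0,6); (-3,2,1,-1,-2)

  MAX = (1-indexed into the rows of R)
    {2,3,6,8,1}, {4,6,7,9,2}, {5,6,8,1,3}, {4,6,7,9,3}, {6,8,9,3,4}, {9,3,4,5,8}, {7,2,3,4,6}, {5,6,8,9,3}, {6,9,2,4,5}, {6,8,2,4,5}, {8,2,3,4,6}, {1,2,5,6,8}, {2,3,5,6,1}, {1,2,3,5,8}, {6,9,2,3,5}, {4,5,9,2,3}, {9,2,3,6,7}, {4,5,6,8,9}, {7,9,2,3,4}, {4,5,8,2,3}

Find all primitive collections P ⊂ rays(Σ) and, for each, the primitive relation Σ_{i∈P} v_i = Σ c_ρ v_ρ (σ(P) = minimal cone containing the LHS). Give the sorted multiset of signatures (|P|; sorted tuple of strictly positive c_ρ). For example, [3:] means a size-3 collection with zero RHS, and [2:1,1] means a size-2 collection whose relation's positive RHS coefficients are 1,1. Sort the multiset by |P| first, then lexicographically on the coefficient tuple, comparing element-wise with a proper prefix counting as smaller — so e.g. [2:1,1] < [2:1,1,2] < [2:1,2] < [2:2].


The 9 primitive collections of Σ (r=9, n=5):

  {5,7}:  v_{5} + v_{7} = 0  so sig = [2:]
  {7,8}:  v_{7} + v_{8} = v_{3} + v_{4} + v_{6}  so sig = [2:1,1,1]
  {1,7}:  v_{1} + v_{7} = v_{2} + v_{3} + v_{6} + v_{8}  so sig = [2:1,1,1,1]
  {1,9}:  v_{1} + v_{9} = v_{3} + 2·v_{5} + v_{6}  so sig = [2:1,1,2]
  {1,4}:  v_{1} + v_{4} = v_{2} + 2·v_{8}  so sig = [2:1,2]
  {2,8,9}:  v_{2} + v_{8} + v_{9} = v_{5}  so sig = [3:1]
  {3,4,5,6}:  v_{3} + v_{4} + v_{5} + v_{6} = v_{8}  so sig = [4:1]
  {2,3,4,6,9}:  v_{2} + v_{3} + v_{4} + v_{6} + v_{9} = 0  so sig = [5:]
  {2,3,5,6,8}:  v_{2} + v_{3} + v_{5} + v_{6} + v_{8} = v_{1}  so sig = [5:1]

Signatures (|P|; sorted positive RHS coefficients), sorted:
    |P|=2: 5 collections, coeffs (), (1,1,1), (1,1,1,1), (1,1,2), (1,2)
    |P|=3: 1 collection, coeffs (1)
    |P|=4: 1 collection, coeffs (1)
    |P|=5: 2 collections, coeffs (), (1)


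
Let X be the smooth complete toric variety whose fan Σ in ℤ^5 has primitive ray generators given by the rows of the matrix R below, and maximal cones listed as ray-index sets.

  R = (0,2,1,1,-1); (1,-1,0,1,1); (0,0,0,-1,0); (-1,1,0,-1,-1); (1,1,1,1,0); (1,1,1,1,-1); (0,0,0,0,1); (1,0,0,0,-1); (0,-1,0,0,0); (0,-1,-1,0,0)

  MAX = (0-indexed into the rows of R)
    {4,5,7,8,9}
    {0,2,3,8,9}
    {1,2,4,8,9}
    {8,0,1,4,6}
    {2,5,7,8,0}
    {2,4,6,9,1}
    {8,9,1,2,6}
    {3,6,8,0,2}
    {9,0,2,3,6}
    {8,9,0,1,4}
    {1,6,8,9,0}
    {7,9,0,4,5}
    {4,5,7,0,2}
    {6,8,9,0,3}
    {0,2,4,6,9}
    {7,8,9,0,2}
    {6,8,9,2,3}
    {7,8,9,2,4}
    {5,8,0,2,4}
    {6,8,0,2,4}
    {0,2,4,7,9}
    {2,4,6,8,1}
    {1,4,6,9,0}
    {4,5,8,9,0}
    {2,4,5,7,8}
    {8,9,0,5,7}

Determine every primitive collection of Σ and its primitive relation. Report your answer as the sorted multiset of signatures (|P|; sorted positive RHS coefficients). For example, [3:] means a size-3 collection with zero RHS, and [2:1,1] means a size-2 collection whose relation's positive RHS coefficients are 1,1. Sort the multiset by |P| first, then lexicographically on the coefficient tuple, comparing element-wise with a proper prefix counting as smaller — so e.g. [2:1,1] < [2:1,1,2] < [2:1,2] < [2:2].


14 collections generate NE(X_Σ); each relation:

  P = {1,3}:  v_{1} + v_{3} = 0  →  sig = [2:]
  P = {5,6}:  v_{5} + v_{6} = v_{4}  →  sig = [2:1]
  P = {3,4}:  v_{3} + v_{4} = v_{0} + v_{2}  →  sig = [2:1,1]
  P = {6,7}:  v_{6} + v_{7} = v_{2} + v_{4} + v_{9}  →  sig = [2:1,1,1]
  P = {1,5}:  v_{1} + v_{5} = 2·v_{4} + v_{8} + v_{9}  →  sig = [2:1,1,2]
  P = {1,7}:  v_{1} + v_{7} = v_{2} + 2·v_{4} + v_{8} + 2·v_{9}  →  sig = [2:1,1,2,2]
  P = {3,5}:  v_{3} + v_{5} = 2·v_{0} + 2·v_{2} + v_{8} + v_{9}  →  sig = [2:1,1,2,2]
  P = {3,7}:  v_{3} + v_{7} = 2·v_{0} + 3·v_{2} + v_{8} + 2·v_{9}  →  sig = [2:1,2,2,3]
  P = {0,1,2}:  v_{0} + v_{1} + v_{2} = v_{4}  →  sig = [3:1]
  P = {2,5,9}:  v_{2} + v_{5} + v_{9} = v_{7}  →  sig = [3:1]
  P = {4,6,8,9}:  v_{4} + v_{6} + v_{8} + v_{9} = v_{1}  →  sig = [4:1]
  P = {0,4,7,8}:  v_{0} + v_{4} + v_{7} + v_{8} = 2·v_{5}  →  sig = [4:2]
  P = {0,2,6,8,9}:  v_{0} + v_{2} + v_{6} + v_{8} + v_{9} = 0  →  sig = [5:]
  P = {0,2,4,8,9}:  v_{0} + v_{2} + v_{4} + v_{8} + v_{9} = v_{5}  →  sig = [5:1]

Sorted signature multiset PRS(X):
[[2:], [2:1], [2:1,1], [2:1,1,1], [2:1,1,2], [2:1,1,2,2], [2:1,1,2,2], [2:1,2,2,3], [3:1], [3:1], [4:1], [4:2], [5:], [5:1]]


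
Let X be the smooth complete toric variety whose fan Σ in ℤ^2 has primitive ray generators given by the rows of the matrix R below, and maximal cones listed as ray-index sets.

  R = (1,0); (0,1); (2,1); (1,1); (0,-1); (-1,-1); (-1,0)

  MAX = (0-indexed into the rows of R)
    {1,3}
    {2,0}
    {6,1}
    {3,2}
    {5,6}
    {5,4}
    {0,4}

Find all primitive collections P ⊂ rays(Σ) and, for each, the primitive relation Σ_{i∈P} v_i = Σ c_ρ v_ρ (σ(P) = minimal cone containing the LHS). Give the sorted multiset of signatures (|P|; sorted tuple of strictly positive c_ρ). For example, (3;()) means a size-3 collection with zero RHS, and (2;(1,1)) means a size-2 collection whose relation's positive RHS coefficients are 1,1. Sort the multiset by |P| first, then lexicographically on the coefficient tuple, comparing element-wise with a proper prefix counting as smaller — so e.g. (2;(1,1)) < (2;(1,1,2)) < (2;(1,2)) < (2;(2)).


|primitive collections| = 14. Relations:

  {0,6}:  v_{0} + v_{6} = 0  ⟹  sig = (2;())
  {1,4}:  v_{1} + v_{4} = 0  ⟹  sig = (2;())
  {3,5}:  v_{3} + v_{5} = 0  ⟹  sig = (2;())
  {0,1}:  v_{0} + v_{1} = v_{3}  ⟹  sig = (2;(1))
  {0,3}:  v_{0} + v_{3} = v_{2}  ⟹  sig = (2;(1))
  {0,5}:  v_{0} + v_{5} = v_{4}  ⟹  sig = (2;(1))
  {1,5}:  v_{1} + v_{5} = v_{6}  ⟹  sig = (2;(1))
  {2,5}:  v_{2} + v_{5} = v_{0}  ⟹  sig = (2;(1))
  {2,6}:  v_{2} + v_{6} = v_{3}  ⟹  sig = (2;(1))
  {3,4}:  v_{3} + v_{4} = v_{0}  ⟹  sig = (2;(1))
  {3,6}:  v_{3} + v_{6} = v_{1}  ⟹  sig = (2;(1))
  {4,6}:  v_{4} + v_{6} = v_{5}  ⟹  sig = (2;(1))
  {1,2}:  v_{1} + v_{2} = 2·v_{3}  ⟹  sig = (2;(2))
  {2,4}:  v_{2} + v_{4} = 2·v_{0}  ⟹  sig = (2;(2))

Sorted signature multiset PRS(X):
{ (2;()) ×3,  (2;(1)) ×9,  (2;(2)) ×2 }
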